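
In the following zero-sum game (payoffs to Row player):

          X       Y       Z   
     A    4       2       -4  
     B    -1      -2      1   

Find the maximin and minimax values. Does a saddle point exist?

Maximin = -2, Minimax = 1, Saddle: False

Work:
Row minimums: [-4, -2] → maximin = -2
Column maximums: [4, 2, 1] → minimax = 1
No saddle point (maximin ≠ minimax). Mixed strategy needed.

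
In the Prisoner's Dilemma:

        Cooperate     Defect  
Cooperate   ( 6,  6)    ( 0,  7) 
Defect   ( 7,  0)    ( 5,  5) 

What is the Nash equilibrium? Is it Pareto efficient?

(Defect, Defect) is NE; not Pareto efficient

Work:
Defect dominates Cooperate for both players:
If P2 cooperates: Defect (7) > Cooperate (6)
If P2 defects: Defect (5) > Cooperate (0)
NE: (Defect, Defect) with payoff (5, 5)
But (Cooperate, Cooperate) = (6, 6) Pareto dominates (5, 5)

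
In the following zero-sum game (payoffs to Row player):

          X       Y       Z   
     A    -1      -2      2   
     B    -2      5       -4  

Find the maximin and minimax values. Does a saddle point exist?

Maximin = -2, Minimax = -1, Saddle: False

Work:
Row minimums: [-2, -4] → maximin = -2
Column maximums: [-1, 5, 2] → minimax = -1
No saddle point (maximin ≠ minimax). Mixed strategy needed.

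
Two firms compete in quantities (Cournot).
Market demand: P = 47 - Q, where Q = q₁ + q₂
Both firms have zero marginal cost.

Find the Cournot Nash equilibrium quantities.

q₁* = q₂* = 15.67; P* = 15.67

Work:
Profit: π_i = P·q_i = (a - q_i - q_j)·q_i
FOC: ∂π_i/∂q_i = a - 2q_i - q_j = 0
Reaction function: q_i = (47 - q_j)/2
Symmetry: q* = 47/3 = 15.67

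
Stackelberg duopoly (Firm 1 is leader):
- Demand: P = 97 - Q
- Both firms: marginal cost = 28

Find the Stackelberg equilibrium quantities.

q₁* (leader) = 34.5, q₂* (follower) = 17.25

Work:
Follower's reaction: q₂ = (a - c - q₁)/2
Leader substitutes: π₁ = q₁·(a - q₁ - (a-c-q₁)/2 - c)
FOC: q₁* = (97 - 28)/2 = 34.50
Then: q₂* = (97 - 28 - 34.5)/2 = 17.25
Leader has first-mover advantage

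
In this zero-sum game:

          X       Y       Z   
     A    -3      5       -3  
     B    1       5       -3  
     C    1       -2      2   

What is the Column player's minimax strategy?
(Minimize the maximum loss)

Column should play X, value = 1

Work:
Column player minimizes Row's maximum payoff:
Column X: max payoff to Row = 1
Column Y: max payoff to Row = 5
Column Z: max payoff to Row = 2
Minimum is 1, achieved by column X.
Minimax strategy: X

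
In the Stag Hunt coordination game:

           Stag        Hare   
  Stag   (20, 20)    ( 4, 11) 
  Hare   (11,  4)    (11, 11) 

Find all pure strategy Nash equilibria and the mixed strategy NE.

Pure NE: (Stag, Stag) and (Hare, Hare); Mixed NE: p = 0.4375, q = 0.4375

Work:
Check pure NE:
(Stag, Stag): (20, 20) - no unilateral deviation beneficial
(Hare, Hare): (11, 11) - no unilateral deviation beneficial
Mixed NE: P1 plays Stag with p = 0.4375, P2 plays Stag with q = 0.4375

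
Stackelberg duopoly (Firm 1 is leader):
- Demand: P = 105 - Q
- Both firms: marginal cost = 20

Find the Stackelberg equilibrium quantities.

q₁* (leader) = 42.5, q₂* (follower) = 21.25

Work:
Follower's reaction: q₂ = (a - c - q₁)/2
Leader substitutes: π₁ = q₁·(a - q₁ - (a-c-q₁)/2 - c)
FOC: q₁* = (105 - 20)/2 = 42.50
Then: q₂* = (105 - 20 - 42.5)/2 = 21.25
Leader has first-mover advantage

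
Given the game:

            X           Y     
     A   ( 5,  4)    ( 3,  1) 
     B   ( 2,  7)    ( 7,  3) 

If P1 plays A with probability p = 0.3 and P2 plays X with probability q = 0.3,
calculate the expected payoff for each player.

E[P1] = 4.93, E[P2] = 3.51

Work:
E[P1] = p·q·π₁(A,X) + p·(1-q)·π₁(A,Y) + (1-p)·q·π₁(B,X) + (1-p)·(1-q)·π₁(B,Y)
= 0.3·0.3·5 + 0.3·0.7·3 + 0.7·0.3·2 + 0.7·0.7·7
= 4.93

E[P2] = 3.51 (similar calculation)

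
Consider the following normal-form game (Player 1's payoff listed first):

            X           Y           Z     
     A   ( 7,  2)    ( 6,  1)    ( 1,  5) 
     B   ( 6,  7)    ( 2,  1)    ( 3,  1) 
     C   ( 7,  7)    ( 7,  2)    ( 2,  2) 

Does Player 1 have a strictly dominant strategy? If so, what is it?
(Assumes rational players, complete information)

No strictly dominant strategy exists for Player 1

Work:
A strategy strictly dominates another if it gives a strictly higher payoff against every opponent action. Compare each pair of P1's strategies column-by-column:
  A vs B: [7 vs 6, 6 vs 2, 1 vs 3] → A does not strictly dominate B (column Z: 1 ≤ 3)
  A vs C: [7 vs 7, 6 vs 7, 1 vs 2] → A does not strictly dominate C (column X: 7 ≤ 7)
  B vs A: [6 vs 7, 2 vs 6, 3 vs 1] → B does not strictly dominate A (column X: 6 ≤ 7)
  B vs C: [6 vs 7, 2 vs 7, 3 vs 2] → B does not strictly dominate C (column X: 6 ≤ 7)
  C vs A: [7 vs 7, 7 vs 6, 2 vs 1] → C does not strictly dominate A (column X: 7 ≤ 7)
  C vs B: [7 vs 6, 7 vs 2, 2 vs 3] → C does not strictly dominate B (column Z: 2 ≤ 3)
No single strategy strictly dominates all others → no strictly dominant strategy.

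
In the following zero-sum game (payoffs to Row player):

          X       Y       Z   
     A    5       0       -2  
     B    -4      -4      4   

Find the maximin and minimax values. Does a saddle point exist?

Maximin = -2, Minimax = 0, Saddle: False

Work:
Row minimums: [-2, -4] → maximin = -2
Column maximums: [5, 0, 4] → minimax = 0
No saddle point (maximin ≠ minimax). Mixed strategy needed.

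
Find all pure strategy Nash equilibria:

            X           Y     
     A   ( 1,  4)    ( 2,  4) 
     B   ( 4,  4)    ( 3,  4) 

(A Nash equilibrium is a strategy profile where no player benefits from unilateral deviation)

Nash equilibrium: (B, X), (B, Y)

Work:
Best responses:
  P1 vs X: payoffs [1, 4] → best response B (payoff 4)
  P1 vs Y: payoffs [2, 3] → best response B (payoff 3)
  P2 vs A: payoffs [4, 4] → best response X/Y (payoff 4)
  P2 vs B: payoffs [4, 4] → best response X/Y (payoff 4)
Mutual best responses: (B,X), (B,Y) → Nash equilibria.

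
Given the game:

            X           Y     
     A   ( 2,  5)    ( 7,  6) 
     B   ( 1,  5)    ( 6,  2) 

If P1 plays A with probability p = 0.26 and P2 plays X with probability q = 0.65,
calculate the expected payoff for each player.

E[P1] = 3.01, E[P2] = 4.314

Work:
E[P1] = p·q·π₁(A,X) + p·(1-q)·π₁(A,Y) + (1-p)·q·π₁(B,X) + (1-p)·(1-q)·π₁(B,Y)
= 0.26·0.65·2 + 0.26·0.35·7 + 0.74·0.65·1 + 0.74·0.35·6
= 3.01

E[P2] = 4.314 (similar calculation)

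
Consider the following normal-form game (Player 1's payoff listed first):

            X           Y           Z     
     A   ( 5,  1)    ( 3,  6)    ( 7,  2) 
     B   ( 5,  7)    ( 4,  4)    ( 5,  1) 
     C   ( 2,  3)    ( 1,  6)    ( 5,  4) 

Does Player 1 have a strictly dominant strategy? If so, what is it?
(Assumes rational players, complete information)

No strictly dominant strategy exists for Player 1

Work:
A strategy strictly dominates another if it gives a strictly higher payoff against every opponent action. Compare each pair of P1's strategies column-by-column:
  A vs B: [5 vs 5, 3 vs 4, 7 vs 5] → A does not strictly dominate B (column X: 5 ≤ 5)
  A vs C: [5 vs 2, 3 vs 1, 7 vs 5] → A strictly dominates C
  B vs A: [5 vs 5, 4 vs 3, 5 vs 7] → B does not strictly dominate A (column X: 5 ≤ 5)
  B vs C: [5 vs 2, 4 vs 1, 5 vs 5] → B does not strictly dominate C (column Z: 5 ≤ 5)
  C vs A: [2 vs 5, 1 vs 3, 5 vs 7] → C does not strictly dominate A (column X: 2 ≤ 5)
  C vs B: [2 vs 5, 1 vs 4, 5 vs 5] → C does not strictly dominate B (column X: 2 ≤ 5)
No single strategy strictly dominates all others → no strictly dominant strategy.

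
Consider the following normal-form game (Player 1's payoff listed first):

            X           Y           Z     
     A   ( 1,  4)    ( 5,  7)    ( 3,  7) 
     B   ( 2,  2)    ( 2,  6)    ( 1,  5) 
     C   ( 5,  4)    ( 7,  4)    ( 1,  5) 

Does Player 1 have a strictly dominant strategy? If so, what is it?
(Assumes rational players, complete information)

No strictly dominant strategy exists for Player 1

Work:
A strategy strictly dominates another if it gives a strictly higher payoff against every opponent action. Compare each pair of P1's strategies column-by-column:
  A vs B: [1 vs 2, 5 vs 2, 3 vs 1] → A does not strictly dominate B (column X: 1 ≤ 2)
  A vs C: [1 vs 5, 5 vs 7, 3 vs 1] → A does not strictly dominate C (column X: 1 ≤ 5)
  B vs A: [2 vs 1, 2 vs 5, 1 vs 3] → B does not strictly dominate A (column Y: 2 ≤ 5)
  B vs C: [2 vs 5, 2 vs 7, 1 vs 1] → B does not strictly dominate C (column X: 2 ≤ 5)
  C vs A: [5 vs 1, 7 vs 5, 1 vs 3] → C does not strictly dominate A (column Z: 1 ≤ 3)
  C vs B: [5 vs 2, 7 vs 2, 1 vs 1] → C does not strictly dominate B (column Z: 1 ≤ 1)
No single strategy strictly dominates all others → no strictly dominant strategy.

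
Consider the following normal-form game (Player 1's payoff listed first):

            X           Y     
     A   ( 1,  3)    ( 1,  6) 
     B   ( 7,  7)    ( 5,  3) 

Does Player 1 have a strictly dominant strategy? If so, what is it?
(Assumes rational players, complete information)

Yes, Player 1's strictly dominant strategy is B

Work:
A strategy strictly dominates another if it gives a strictly higher payoff against every opponent action. Compare each pair of P1's strategies column-by-column:
  A vs B: [1 vs 7, 1 vs 5] → A does not strictly dominate B (column X: 1 ≤ 7)
  B vs A: [7 vs 1, 5 vs 1] → B strictly dominates A
B strictly dominates every other strategy → strictly dominant.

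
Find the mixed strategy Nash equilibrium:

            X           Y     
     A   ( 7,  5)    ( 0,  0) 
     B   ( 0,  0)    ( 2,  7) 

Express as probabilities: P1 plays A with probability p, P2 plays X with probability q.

p = 0.5833, q = 0.2222

Work:
Find probabilities that make opponent indifferent:
P2 chooses q to make P1 indifferent between A and B
P1 chooses p to make P2 indifferent between X and Y
Mixed NE: P1 plays (A: 0.5833, B: 0.4167), P2 plays (X: 0.2222, Y: 0.7778)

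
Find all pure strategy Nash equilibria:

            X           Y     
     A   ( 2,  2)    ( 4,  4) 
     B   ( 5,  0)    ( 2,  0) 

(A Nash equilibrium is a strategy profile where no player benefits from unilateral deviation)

Nash equilibrium: (A, Y), (B, X)

Work:
Best responses:
  P1 vs X: payoffs [2, 5] → best response B (payoff 5)
  P1 vs Y: payoffs [4, 2] → best response A (payoff 4)
  P2 vs A: payoffs [2, 4] → best response Y (payoff 4)
  P2 vs B: payoffs [0, 0] → best response X/Y (payoff 0)
Mutual best responses: (A,Y), (B,X) → Nash equilibria.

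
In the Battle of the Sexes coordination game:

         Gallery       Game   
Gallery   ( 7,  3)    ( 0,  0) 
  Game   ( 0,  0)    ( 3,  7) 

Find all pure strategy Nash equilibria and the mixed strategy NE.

Pure NE: (Gallery, Gallery) and (Game, Game); Mixed NE: p = 0.7, q = 0.3

Work:
Check pure NE:
(Gallery, Gallery): (7, 3) - no unilateral deviation beneficial
(Game, Game): (3, 7) - no unilateral deviation beneficial
Mixed NE: P1 plays Gallery with p = 0.7, P2 plays Gallery with q = 0.3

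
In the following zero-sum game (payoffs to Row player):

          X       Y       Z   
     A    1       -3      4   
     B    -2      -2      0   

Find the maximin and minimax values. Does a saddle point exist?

Maximin = -2, Minimax = -2, Saddle: True

Work:
Row minimums: [-3, -2] → maximin = -2
Column maximums: [1, -2, 4] → minimax = -2
Saddle point exists! Game value = -2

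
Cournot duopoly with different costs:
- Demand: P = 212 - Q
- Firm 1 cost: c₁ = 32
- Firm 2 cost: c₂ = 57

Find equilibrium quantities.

q₁* = 68.33, q₂* = 43.33

Work:
Reaction: q₁ = (212 - 32 - q₂)/2
Reaction: q₂ = (212 - 57 - q₁)/2
Solve simultaneously:
q₁* = (212 - 2×32 + 57)/3 = 68.33
q₂* = (212 - 2×57 + 32)/3 = 43.33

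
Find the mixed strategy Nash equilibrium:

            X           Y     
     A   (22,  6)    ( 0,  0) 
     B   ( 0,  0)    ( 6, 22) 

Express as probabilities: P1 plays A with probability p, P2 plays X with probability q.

p = 0.7857, q = 0.2143

Work:
Find probabilities that make opponent indifferent:
P2 chooses q to make P1 indifferent between A and B
P1 chooses p to make P2 indifferent between X and Y
Mixed NE: P1 plays (A: 0.7857, B: 0.2143), P2 plays (X: 0.2143, Y: 0.7857)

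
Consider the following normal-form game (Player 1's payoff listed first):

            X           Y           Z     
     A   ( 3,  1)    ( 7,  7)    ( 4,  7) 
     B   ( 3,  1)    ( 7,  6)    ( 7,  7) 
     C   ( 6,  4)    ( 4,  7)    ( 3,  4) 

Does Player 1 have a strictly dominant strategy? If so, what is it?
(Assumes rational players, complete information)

No strictly dominant strategy exists for Player 1

Work:
A strategy strictly dominates another if it gives a strictly higher payoff against every opponent action. Compare each pair of P1's strategies column-by-column:
  A vs B: [3 vs 3, 7 vs 7, 4 vs 7] → A does not strictly dominate B (column X: 3 ≤ 3)
  A vs C: [3 vs 6, 7 vs 4, 4 vs 3] → A does not strictly dominate C (column X: 3 ≤ 6)
  B vs A: [3 vs 3, 7 vs 7, 7 vs 4] → B does not strictly dominate A (column X: 3 ≤ 3)
  B vs C: [3 vs 6, 7 vs 4, 7 vs 3] → B does not strictly dominate C (column X: 3 ≤ 6)
  C vs A: [6 vs 3, 4 vs 7, 3 vs 4] → C does not strictly dominate A (column Y: 4 ≤ 7)
  C vs B: [6 vs 3, 4 vs 7, 3 vs 7] → C does not strictly dominate B (column Y: 4 ≤ 7)
No single strategy strictly dominates all others → no strictly dominant strategy.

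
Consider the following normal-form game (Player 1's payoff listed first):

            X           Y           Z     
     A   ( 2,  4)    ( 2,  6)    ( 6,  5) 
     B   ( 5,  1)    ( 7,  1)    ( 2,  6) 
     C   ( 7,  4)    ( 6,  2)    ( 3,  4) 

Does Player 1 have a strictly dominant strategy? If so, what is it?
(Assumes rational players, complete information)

No strictly dominant strategy exists for Player 1

Work:
A strategy strictly dominates another if it gives a strictly higher payoff against every opponent action. Compare each pair of P1's strategies column-by-column:
  A vs B: [2 vs 5, 2 vs 7, 6 vs 2] → A does not strictly dominate B (column X: 2 ≤ 5)
  A vs C: [2 vs 7, 2 vs 6, 6 vs 3] → A does not strictly dominate C (column X: 2 ≤ 7)
  B vs A: [5 vs 2, 7 vs 2, 2 vs 6] → B does not strictly dominate A (column Z: 2 ≤ 6)
  B vs C: [5 vs 7, 7 vs 6, 2 vs 3] → B does not strictly dominate C (column X: 5 ≤ 7)
  C vs A: [7 vs 2, 6 vs 2, 3 vs 6] → C does not strictly dominate A (column Z: 3 ≤ 6)
  C vs B: [7 vs 5, 6 vs 7, 3 vs 2] → C does not strictly dominate B (column Y: 6 ≤ 7)
No single strategy strictly dominates all others → no strictly dominant strategy.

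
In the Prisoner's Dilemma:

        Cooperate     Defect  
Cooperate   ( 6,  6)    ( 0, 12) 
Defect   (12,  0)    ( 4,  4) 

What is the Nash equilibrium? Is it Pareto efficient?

(Defect, Defect) is NE; not Pareto efficient

Work:
Defect dominates Cooperate for both players:
If P2 cooperates: Defect (12) > Cooperate (6)
If P2 defects: Defect (4) > Cooperate (0)
NE: (Defect, Defect) with payoff (4, 4)
But (Cooperate, Cooperate) = (6, 6) Pareto dominates (4, 4)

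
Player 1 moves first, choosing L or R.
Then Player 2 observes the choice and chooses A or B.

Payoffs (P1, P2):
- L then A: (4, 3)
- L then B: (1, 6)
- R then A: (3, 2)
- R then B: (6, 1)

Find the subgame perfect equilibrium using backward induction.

P1 plays R, P2 plays B after L and A after R; Payoff (3, 2)

Work:
Backward induction:
After L: P2 chooses B → P1 gets 1
After R: P2 chooses A → P1 gets 3
P1 chooses R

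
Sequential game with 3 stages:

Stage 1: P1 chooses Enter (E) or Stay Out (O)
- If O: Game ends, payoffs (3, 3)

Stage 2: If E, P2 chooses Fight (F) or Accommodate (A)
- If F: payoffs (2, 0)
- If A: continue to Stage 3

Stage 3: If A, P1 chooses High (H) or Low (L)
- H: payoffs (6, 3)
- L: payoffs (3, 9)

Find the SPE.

SPE: (E, A, H); Outcome (6, 3)

Work:
Stage 3: P1 chooses H (6 vs 3)
Stage 2: P2: F->0, A->3 (anticipating H). Choose A
Stage 1: P1: O->3, E->6 (anticipating A, H). Choose E
SPE path: E -> A -> H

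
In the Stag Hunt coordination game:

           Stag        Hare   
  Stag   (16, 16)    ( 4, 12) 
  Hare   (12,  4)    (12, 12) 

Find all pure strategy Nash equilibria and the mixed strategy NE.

Pure NE: (Stag, Stag) and (Hare, Hare); Mixed NE: p = 0.6667, q = 0.6667

Work:
Check pure NE:
(Stag, Stag): (16, 16) - no unilateral deviation beneficial
(Hare, Hare): (12, 12) - no unilateral deviation beneficial
Mixed NE: P1 plays Stag with p = 0.6667, P2 plays Stag with q = 0.6667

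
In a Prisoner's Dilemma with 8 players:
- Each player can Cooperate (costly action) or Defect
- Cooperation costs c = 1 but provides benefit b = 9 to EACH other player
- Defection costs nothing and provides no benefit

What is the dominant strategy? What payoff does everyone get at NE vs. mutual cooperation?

Dominant: Defect; NE payoff = 0; Coop payoff = 62

Work:
Defect dominates (saves cost c = 1, benefit to others is external)
NE: All defect → everyone gets 0
If all cooperate: each receives (7)×9 - 1 = 62
Social dilemma: 62 > 0 but NE gives 0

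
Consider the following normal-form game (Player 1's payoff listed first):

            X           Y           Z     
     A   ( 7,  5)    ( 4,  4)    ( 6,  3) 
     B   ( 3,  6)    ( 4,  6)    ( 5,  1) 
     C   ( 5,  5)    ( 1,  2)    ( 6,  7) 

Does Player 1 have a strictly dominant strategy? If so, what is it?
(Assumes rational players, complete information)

No strictly dominant strategy exists for Player 1

Work:
A strategy strictly dominates another if it gives a strictly higher payoff against every opponent action. Compare each pair of P1's strategies column-by-column:
  A vs B: [7 vs 3, 4 vs 4, 6 vs 5] → A does not strictly dominate B (column Y: 4 ≤ 4)
  A vs C: [7 vs 5, 4 vs 1, 6 vs 6] → A does not strictly dominate C (column Z: 6 ≤ 6)
  B vs A: [3 vs 7, 4 vs 4, 5 vs 6] → B does not strictly dominate A (column X: 3 ≤ 7)
  B vs C: [3 vs 5, 4 vs 1, 5 vs 6] → B does not strictly dominate C (column X: 3 ≤ 5)
  C vs A: [5 vs 7, 1 vs 4, 6 vs 6] → C does not strictly dominate A (column X: 5 ≤ 7)
  C vs B: [5 vs 3, 1 vs 4, 6 vs 5] → C does not strictly dominate B (column Y: 1 ≤ 4)
No single strategy strictly dominates all others → no strictly dominant strategy.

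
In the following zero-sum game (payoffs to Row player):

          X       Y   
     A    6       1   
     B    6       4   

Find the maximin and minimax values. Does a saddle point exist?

Maximin = 4, Minimax = 4, Saddle: True

Work:
Row minimums: [1, 4] → maximin = 4
Column maximums: [6, 4] → minimax = 4
Saddle point exists! Game value = 4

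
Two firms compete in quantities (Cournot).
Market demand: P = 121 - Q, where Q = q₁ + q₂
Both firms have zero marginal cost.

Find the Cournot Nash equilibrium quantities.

q₁* = q₂* = 40.33; P* = 40.33

Work:
Profit: π_i = P·q_i = (a - q_i - q_j)·q_i
FOC: ∂π_i/∂q_i = a - 2q_i - q_j = 0
Reaction function: q_i = (121 - q_j)/2
Symmetry: q* = 121/3 = 40.33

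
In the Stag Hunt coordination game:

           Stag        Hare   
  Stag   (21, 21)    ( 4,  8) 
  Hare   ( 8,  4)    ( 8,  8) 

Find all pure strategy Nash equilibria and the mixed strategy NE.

Pure NE: (Stag, Stag) and (Hare, Hare); Mixed NE: p = 0.2353, q = 0.2353

Work:
Check pure NE:
(Stag, Stag): (21, 21) - no unilateral deviation beneficial
(Hare, Hare): (8, 8) - no unilateral deviation beneficial
Mixed NE: P1 plays Stag with p = 0.2353, P2 plays Stag with q = 0.2353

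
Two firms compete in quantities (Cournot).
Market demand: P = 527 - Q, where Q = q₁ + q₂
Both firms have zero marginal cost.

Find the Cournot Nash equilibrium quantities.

q₁* = q₂* = 175.67; P* = 175.67

Work:
Profit: π_i = P·q_i = (a - q_i - q_j)·q_i
FOC: ∂π_i/∂q_i = a - 2q_i - q_j = 0
Reaction function: q_i = (527 - q_j)/2
Symmetry: q* = 527/3 = 175.67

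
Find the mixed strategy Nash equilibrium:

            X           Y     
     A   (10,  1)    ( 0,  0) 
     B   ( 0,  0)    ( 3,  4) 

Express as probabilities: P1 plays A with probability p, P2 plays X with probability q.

p = 0.8, q = 0.2308

Work:
Find probabilities that make opponent indifferent:
P2 chooses q to make P1 indifferent between A and B
P1 chooses p to make P2 indifferent between X and Y
Mixed NE: P1 plays (A: 0.8, B: 0.2), P2 plays (X: 0.2308, Y: 0.7692)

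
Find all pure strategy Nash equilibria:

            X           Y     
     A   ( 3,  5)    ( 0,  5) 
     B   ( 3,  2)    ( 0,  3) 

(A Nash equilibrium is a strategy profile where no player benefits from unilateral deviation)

Nash equilibrium: (A, X), (A, Y), (B, Y)

Work:
Best responses:
  P1 vs X: payoffs [3, 3] → best response A/B (payoff 3)
  P1 vs Y: payoffs [0, 0] → best response A/B (payoff 0)
  P2 vs A: payoffs [5, 5] → best response X/Y (payoff 5)
  P2 vs B: payoffs [2, 3] → best response Y (payoff 3)
Mutual best responses: (A,X), (A,Y), (B,Y) → Nash equilibria.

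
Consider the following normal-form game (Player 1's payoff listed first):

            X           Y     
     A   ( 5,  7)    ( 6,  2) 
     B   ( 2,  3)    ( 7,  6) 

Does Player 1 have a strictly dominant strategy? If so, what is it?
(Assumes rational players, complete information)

No strictly dominant strategy exists for Player 1

Work:
A strategy strictly dominates another if it gives a strictly higher payoff against every opponent action. Compare each pair of P1's strategies column-by-column:
  A vs B: [5 vs 2, 6 vs 7] → A does not strictly dominate B (column Y: 6 ≤ 7)
  B vs A: [2 vs 5, 7 vs 6] → B does not strictly dominate A (column X: 2 ≤ 5)
No single strategy strictly dominates all others → no strictly dominant strategy.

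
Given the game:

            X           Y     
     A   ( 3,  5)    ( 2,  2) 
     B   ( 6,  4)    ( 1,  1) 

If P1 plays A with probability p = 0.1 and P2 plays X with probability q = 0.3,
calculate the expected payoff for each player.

E[P1] = 2.48, E[P2] = 2.0

Work:
E[P1] = p·q·π₁(A,X) + p·(1-q)·π₁(A,Y) + (1-p)·q·π₁(B,X) + (1-p)·(1-q)·π₁(B,Y)
= 0.1·0.3·3 + 0.1·0.7·2 + 0.9·0.3·6 + 0.9·0.7·1
= 2.48

E[P2] = 2.0 (similar calculation)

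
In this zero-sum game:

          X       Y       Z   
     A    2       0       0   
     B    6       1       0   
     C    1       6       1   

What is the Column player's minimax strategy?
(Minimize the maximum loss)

Column should play Z, value = 1

Work:
Column player minimizes Row's maximum payoff:
Column X: max payoff to Row = 6
Column Y: max payoff to Row = 6
Column Z: max payoff to Row = 1
Minimum is 1, achieved by column Z.
Minimax strategy: Z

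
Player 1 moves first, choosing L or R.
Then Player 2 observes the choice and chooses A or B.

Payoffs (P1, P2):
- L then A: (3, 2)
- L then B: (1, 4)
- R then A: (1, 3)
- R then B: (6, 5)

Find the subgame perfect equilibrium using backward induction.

P1 plays R, P2 plays B after L and B after R; Payoff (6, 5)

Work:
Backward induction:
After L: P2 chooses B → P1 gets 1
After R: P2 chooses B → P1 gets 6
P1 chooses R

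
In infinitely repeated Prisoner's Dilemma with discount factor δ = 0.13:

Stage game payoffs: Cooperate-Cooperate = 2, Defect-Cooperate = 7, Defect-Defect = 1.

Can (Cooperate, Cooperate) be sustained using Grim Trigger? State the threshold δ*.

δ* = 0.8333; since δ = 0.13 < 0.8333, cooperation cannot be sustained

Work:
For Grim Trigger:
Cooperate forever: 2/(1-δ)
Defect then punished: 7 + 1·δ/(1-δ)
Need: 2/(1-δ) ≥ 7 + 1·δ/(1-δ)
Solving: δ ≥ (T-R)/(T-P) = (7-2)/(7-1) = 0.8333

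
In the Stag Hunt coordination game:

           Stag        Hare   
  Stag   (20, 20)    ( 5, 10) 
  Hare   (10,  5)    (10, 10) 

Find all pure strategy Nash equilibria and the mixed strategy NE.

Pure NE: (Stag, Stag) and (Hare, Hare); Mixed NE: p = 0.3333, q = 0.3333

Work:
Check pure NE:
(Stag, Stag): (20, 20) - no unilateral deviation beneficial
(Hare, Hare): (10, 10) - no unilateral deviation beneficial
Mixed NE: P1 plays Stag with p = 0.3333, P2 plays Stag with q = 0.3333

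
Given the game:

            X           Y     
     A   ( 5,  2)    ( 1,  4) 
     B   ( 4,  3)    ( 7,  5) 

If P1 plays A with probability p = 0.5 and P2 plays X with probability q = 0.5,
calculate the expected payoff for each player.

E[P1] = 4.25, E[P2] = 3.5

Work:
E[P1] = p·q·π₁(A,X) + p·(1-q)·π₁(A,Y) + (1-p)·q·π₁(B,X) + (1-p)·(1-q)·π₁(B,Y)
= 0.5·0.5·5 + 0.5·0.5·1 + 0.5·0.5·4 + 0.5·0.5·7
= 4.25

E[P2] = 3.5 (similar calculation)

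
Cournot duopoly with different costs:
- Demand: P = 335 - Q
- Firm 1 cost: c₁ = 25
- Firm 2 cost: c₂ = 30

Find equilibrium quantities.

q₁* = 105.0, q₂* = 100.0

Work:
Reaction: q₁ = (335 - 25 - q₂)/2
Reaction: q₂ = (335 - 30 - q₁)/2
Solve simultaneously:
q₁* = (335 - 2×25 + 30)/3 = 105.0
q₂* = (335 - 2×30 + 25)/3 = 100.0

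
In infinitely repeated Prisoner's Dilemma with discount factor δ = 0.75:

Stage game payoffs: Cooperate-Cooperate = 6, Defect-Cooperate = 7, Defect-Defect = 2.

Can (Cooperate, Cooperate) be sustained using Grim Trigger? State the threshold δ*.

δ* = 0.2; since δ = 0.75 ≥ 0.2, cooperation can be sustained

Work:
For Grim Trigger:
Cooperate forever: 6/(1-δ)
Defect then punished: 7 + 2·δ/(1-δ)
Need: 6/(1-δ) ≥ 7 + 2·δ/(1-δ)
Solving: δ ≥ (T-R)/(T-P) = (7-6)/(7-2) = 0.2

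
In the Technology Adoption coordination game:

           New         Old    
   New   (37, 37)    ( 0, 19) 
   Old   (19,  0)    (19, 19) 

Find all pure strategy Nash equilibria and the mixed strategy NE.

Pure NE: (New, New) and (Old, Old); Mixed NE: p = 0.5135, q = 0.5135

Work:
Check pure NE:
(New, New): (37, 37) - no unilateral deviation beneficial
(Old, Old): (19, 19) - no unilateral deviation beneficial
Mixed NE: P1 plays New with p = 0.5135, P2 plays New with q = 0.5135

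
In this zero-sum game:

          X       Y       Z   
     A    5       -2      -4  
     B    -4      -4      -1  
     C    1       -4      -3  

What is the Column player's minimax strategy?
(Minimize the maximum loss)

Column should play Y, value = -2

Work:
Column player minimizes Row's maximum payoff:
Column X: max payoff to Row = 5
Column Y: max payoff to Row = -2
Column Z: max payoff to Row = -1
Minimum is -2, achieved by column Y.
Minimax strategy: Y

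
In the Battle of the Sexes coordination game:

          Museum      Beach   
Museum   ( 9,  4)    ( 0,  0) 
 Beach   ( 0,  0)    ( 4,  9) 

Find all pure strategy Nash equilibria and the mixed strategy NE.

Pure NE: (Museum, Museum) and (Beach, Beach); Mixed NE: p = 0.6923, q = 0.3077

Work:
Check pure NE:
(Museum, Museum): (9, 4) - no unilateral deviation beneficial
(Beach, Beach): (4, 9) - no unilateral deviation beneficial
Mixed NE: P1 plays Museum with p = 0.6923, P2 plays Museum with q = 0.3077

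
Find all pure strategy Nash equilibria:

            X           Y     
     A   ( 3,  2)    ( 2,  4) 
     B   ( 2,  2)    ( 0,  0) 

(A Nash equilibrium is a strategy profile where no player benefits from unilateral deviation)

Nash equilibrium: (A, Y)

Work:
Best responses:
  P1 vs X: payoffs [3, 2] → best response A (payoff 3)
  P1 vs Y: payoffs [2, 0] → best response A (payoff 2)
  P2 vs A: payoffs [2, 4] → best response Y (payoff 4)
  P2 vs B: payoffs [2, 0] → best response X (payoff 2)
Mutual best responses: (A,Y) → Nash equilibria.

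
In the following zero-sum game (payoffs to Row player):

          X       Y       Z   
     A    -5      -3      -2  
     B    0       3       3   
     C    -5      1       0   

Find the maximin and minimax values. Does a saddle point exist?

Maximin = 0, Minimax = 0, Saddle: True

Work:
Row minimums: [-5, 0, -5] → maximin = 0
Column maximums: [0, 3, 3] → minimax = 0
Saddle point exists! Game value = 0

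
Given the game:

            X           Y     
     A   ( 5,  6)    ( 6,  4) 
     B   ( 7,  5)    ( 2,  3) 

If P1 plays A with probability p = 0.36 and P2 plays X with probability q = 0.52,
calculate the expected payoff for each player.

E[P1] = 4.9168, E[P2] = 4.4

Work:
E[P1] = p·q·π₁(A,X) + p·(1-q)·π₁(A,Y) + (1-p)·q·π₁(B,X) + (1-p)·(1-q)·π₁(B,Y)
= 0.36·0.52·5 + 0.36·0.48·6 + 0.64·0.52·7 + 0.64·0.48·2
= 4.9168

E[P2] = 4.4 (similar calculation)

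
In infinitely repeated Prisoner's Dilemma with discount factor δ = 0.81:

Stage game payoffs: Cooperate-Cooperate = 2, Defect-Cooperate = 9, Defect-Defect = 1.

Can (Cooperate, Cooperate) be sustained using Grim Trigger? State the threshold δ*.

δ* = 0.875; since δ = 0.81 < 0.875, cooperation cannot be sustained

Work:
For Grim Trigger:
Cooperate forever: 2/(1-δ)
Defect then punished: 9 + 1·δ/(1-δ)
Need: 2/(1-δ) ≥ 9 + 1·δ/(1-δ)
Solving: δ ≥ (T-R)/(T-P) = (9-2)/(9-1) = 0.875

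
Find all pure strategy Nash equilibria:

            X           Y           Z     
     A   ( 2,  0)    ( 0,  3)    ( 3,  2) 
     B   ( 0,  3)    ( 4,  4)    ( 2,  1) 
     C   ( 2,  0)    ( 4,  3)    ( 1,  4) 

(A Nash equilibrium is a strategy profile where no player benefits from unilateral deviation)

Nash equilibrium: (B, Y)

Work:
Best responses:
  P1 vs X: payoffs [2, 0, 2] → best response A/C (payoff 2)
  P1 vs Y: payoffs [0, 4, 4] → best response B/C (payoff 4)
  P1 vs Z: payoffs [3, 2, 1] → best response A (payoff 3)
  P2 vs A: payoffs [0, 3, 2] → best response Y (payoff 3)
  P2 vs B: payoffs [3, 4, 1] → best response Y (payoff 4)
  P2 vs C: payoffs [0, 3, 4] → best response Z (payoff 4)
Mutual best responses: (B,Y) → Nash equilibria.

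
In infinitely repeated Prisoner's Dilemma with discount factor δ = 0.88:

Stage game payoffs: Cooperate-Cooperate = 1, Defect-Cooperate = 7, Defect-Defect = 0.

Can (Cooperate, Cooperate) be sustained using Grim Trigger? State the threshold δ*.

δ* = 0.8571; since δ = 0.88 ≥ 0.8571, cooperation can be sustained

Work:
For Grim Trigger:
Cooperate forever: 1/(1-δ)
Defect then punished: 7 + 0·δ/(1-δ)
Need: 1/(1-δ) ≥ 7 + 0·δ/(1-δ)
Solving: δ ≥ (T-R)/(T-P) = (7-1)/(7-0) = 0.8571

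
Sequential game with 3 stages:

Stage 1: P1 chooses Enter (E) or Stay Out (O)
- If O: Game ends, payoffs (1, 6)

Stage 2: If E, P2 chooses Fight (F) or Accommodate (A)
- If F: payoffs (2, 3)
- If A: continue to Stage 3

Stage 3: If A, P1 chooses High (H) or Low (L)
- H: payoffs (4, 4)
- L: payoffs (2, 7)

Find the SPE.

SPE: (E, A, H); Outcome (4, 4)

Work:
Stage 3: P1 chooses H (4 vs 2)
Stage 2: P2: F->3, A->4 (anticipating H). Choose A
Stage 1: P1: O->1, E->4 (anticipating A, H). Choose E
SPE path: E -> A -> H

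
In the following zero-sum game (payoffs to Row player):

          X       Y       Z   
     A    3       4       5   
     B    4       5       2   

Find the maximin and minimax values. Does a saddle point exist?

Maximin = 3, Minimax = 4, Saddle: False

Work:
Row minimums: [3, 2] → maximin = 3
Column maximums: [4, 5, 5] → minimax = 4
No saddle point (maximin ≠ minimax). Mixed strategy needed.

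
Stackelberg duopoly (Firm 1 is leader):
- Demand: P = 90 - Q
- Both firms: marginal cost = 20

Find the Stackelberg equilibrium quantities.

q₁* (leader) = 35.0, q₂* (follower) = 17.5

Work:
Follower's reaction: q₂ = (a - c - q₁)/2
Leader substitutes: π₁ = q₁·(a - q₁ - (a-c-q₁)/2 - c)
FOC: q₁* = (90 - 20)/2 = 35.00
Then: q₂* = (90 - 20 - 35.0)/2 = 17.50
Leader has first-mover advantage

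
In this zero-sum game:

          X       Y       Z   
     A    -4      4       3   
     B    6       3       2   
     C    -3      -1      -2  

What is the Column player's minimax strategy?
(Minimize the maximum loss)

Column should play Z, value = 3

Work:
Column player minimizes Row's maximum payoff:
Column X: max payoff to Row = 6
Column Y: max payoff to Row = 4
Column Z: max payoff to Row = 3
Minimum is 3, achieved by column Z.
Minimax strategy: Z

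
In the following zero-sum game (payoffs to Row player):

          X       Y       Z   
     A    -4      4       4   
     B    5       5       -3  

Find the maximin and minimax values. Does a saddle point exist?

Maximin = -3, Minimax = 4, Saddle: False

Work:
Row minimums: [-4, -3] → maximin = -3
Column maximums: [5, 5, 4] → minimax = 4
No saddle point (maximin ≠ minimax). Mixed strategy needed.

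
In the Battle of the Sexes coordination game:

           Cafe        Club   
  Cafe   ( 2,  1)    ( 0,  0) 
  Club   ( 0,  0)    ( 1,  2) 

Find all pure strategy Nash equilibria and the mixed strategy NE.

Pure NE: (Cafe, Cafe) and (Club, Club); Mixed NE: p = 0.6667, q = 0.3333

Work:
Check pure NE:
(Cafe, Cafe): (2, 1) - no unilateral deviation beneficial
(Club, Club): (1, 2) - no unilateral deviation beneficial
Mixed NE: P1 plays Cafe with p = 0.6667, P2 plays Cafe with q = 0.3333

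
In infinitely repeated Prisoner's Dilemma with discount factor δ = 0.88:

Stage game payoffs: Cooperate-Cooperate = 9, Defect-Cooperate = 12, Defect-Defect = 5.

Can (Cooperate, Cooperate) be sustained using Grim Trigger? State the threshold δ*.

δ* = 0.4286; since δ = 0.88 ≥ 0.4286, cooperation can be sustained

Work:
For Grim Trigger:
Cooperate forever: 9/(1-δ)
Defect then punished: 12 + 5·δ/(1-δ)
Need: 9/(1-δ) ≥ 12 + 5·δ/(1-δ)
Solving: δ ≥ (T-R)/(T-P) = (12-9)/(12-5) = 0.4286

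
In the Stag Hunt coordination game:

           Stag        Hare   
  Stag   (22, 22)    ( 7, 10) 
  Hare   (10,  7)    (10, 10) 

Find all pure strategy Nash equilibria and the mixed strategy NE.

Pure NE: (Stag, Stag) and (Hare, Hare); Mixed NE: p = 0.2, q = 0.2

Work:
Check pure NE:
(Stag, Stag): (22, 22) - no unilateral deviation beneficial
(Hare, Hare): (10, 10) - no unilateral deviation beneficial
Mixed NE: P1 plays Stag with p = 0.2, P2 plays Stag with q = 0.2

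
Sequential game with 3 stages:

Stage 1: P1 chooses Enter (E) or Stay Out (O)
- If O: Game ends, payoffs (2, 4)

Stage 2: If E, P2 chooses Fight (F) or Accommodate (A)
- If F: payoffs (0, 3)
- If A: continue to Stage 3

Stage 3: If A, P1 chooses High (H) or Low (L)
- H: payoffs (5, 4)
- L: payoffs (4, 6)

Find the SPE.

SPE: (E, A, H); Outcome (5, 4)

Work:
Stage 3: P1 chooses H (5 vs 4)
Stage 2: P2: F->3, A->4 (anticipating H). Choose A
Stage 1: P1: O->2, E->5 (anticipating A, H). Choose E
SPE path: E -> A -> H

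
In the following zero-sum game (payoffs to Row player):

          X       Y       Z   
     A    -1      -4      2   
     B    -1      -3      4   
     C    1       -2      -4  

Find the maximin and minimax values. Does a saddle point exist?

Maximin = -3, Minimax = -2, Saddle: False

Work:
Row minimums: [-4, -3, -4] → maximin = -3
Column maximums: [1, -2, 4] → minimax = -2
No saddle point (maximin ≠ minimax). Mixed strategy needed.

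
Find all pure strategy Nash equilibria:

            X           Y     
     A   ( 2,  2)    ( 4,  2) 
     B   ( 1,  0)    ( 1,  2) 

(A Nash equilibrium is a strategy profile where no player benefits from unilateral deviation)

Nash equilibrium: (A, X), (A, Y)

Work:
Best responses:
  P1 vs X: payoffs [2, 1] → best response A (payoff 2)
  P1 vs Y: payoffs [4, 1] → best response A (payoff 4)
  P2 vs A: payoffs [2, 2] → best response X/Y (payoff 2)
  P2 vs B: payoffs [0, 2] → best response Y (payoff 2)
Mutual best responses: (A,X), (A,Y) → Nash equilibria.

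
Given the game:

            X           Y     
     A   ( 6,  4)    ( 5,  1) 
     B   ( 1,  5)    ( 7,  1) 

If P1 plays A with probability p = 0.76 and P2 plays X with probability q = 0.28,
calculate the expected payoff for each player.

E[P1] = 5.2896, E[P2] = 1.9072

Work:
E[P1] = p·q·π₁(A,X) + p·(1-q)·π₁(A,Y) + (1-p)·q·π₁(B,X) + (1-p)·(1-q)·π₁(B,Y)
= 0.76·0.28·6 + 0.76·0.72·5 + 0.24·0.28·1 + 0.24·0.72·7
= 5.2896

E[P2] = 1.9072 (similar calculation)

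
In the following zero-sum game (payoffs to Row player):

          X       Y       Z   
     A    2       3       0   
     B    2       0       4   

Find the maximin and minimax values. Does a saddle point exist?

Maximin = 0, Minimax = 2, Saddle: False

Work:
Row minimums: [0, 0] → maximin = 0
Column maximums: [2, 3, 4] → minimax = 2
No saddle point (maximin ≠ minimax). Mixed strategy needed.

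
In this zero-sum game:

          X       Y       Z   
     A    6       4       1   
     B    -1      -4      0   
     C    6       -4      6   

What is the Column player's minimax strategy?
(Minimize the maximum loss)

Column should play Y, value = 4

Work:
Column player minimizes Row's maximum payoff:
Column X: max payoff to Row = 6
Column Y: max payoff to Row = 4
Column Z: max payoff to Row = 6
Minimum is 4, achieved by column Y.
Minimax strategy: Y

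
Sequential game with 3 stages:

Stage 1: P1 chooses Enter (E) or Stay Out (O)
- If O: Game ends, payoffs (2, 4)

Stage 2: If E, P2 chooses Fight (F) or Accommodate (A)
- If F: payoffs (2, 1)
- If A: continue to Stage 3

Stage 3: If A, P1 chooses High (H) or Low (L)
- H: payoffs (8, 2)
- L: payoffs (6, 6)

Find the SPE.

SPE: (E, A, H); Outcome (8, 2)

Work:
Stage 3: P1 chooses H (8 vs 6)
Stage 2: P2: F->1, A->2 (anticipating H). Choose A
Stage 1: P1: O->2, E->8 (anticipating A, H). Choose E
SPE path: E -> A -> H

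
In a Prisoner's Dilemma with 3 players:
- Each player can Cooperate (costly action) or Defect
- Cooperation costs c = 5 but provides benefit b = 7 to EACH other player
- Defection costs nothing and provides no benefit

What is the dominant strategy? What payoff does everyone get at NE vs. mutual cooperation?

Dominant: Defect; NE payoff = 0; Coop payoff = 9

Work:
Defect dominates (saves cost c = 5, benefit to others is external)
NE: All defect → everyone gets 0
If all cooperate: each receives (2)×7 - 5 = 9
Social dilemma: 9 > 0 but NE gives 0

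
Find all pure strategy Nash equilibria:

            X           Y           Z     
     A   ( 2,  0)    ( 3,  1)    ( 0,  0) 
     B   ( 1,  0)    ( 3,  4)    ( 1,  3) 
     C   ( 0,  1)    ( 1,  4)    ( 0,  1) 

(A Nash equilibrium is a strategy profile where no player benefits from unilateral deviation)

Nash equilibrium: (A, Y), (B, Y)

Work:
Best responses:
  P1 vs X: payoffs [2, 1, 0] → best response A (payoff 2)
  P1 vs Y: payoffs [3, 3, 1] → best response A/B (payoff 3)
  P1 vs Z: payoffs [0, 1, 0] → best response B (payoff 1)
  P2 vs A: payoffs [0, 1, 0] → best response Y (payoff 1)
  P2 vs B: payoffs [0, 4, 3] → best response Y (payoff 4)
  P2 vs C: payoffs [1, 4, 1] → best response Y (payoff 4)
Mutual best responses: (A,Y), (B,Y) → Nash equilibria.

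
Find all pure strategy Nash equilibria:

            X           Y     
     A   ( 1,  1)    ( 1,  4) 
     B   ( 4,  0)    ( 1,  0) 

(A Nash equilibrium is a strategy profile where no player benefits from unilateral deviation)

Nash equilibrium: (A, Y), (B, X), (B, Y)

Work:
Best responses:
  P1 vs X: payoffs [1, 4] → best response B (payoff 4)
  P1 vs Y: payoffs [1, 1] → best response A/B (payoff 1)
  P2 vs A: payoffs [1, 4] → best response Y (payoff 4)
  P2 vs B: payoffs [0, 0] → best response X/Y (payoff 0)
Mutual best responses: (A,Y), (B,X), (B,Y) → Nash equilibria.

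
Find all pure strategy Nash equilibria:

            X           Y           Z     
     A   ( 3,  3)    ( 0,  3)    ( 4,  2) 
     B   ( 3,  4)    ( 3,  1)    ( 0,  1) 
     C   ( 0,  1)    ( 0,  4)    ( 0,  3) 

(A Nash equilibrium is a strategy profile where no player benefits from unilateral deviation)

Nash equilibrium: (A, X), (B, X)

Work:
Best responses:
  P1 vs X: payoffs [3, 3, 0] → best response A/B (payoff 3)
  P1 vs Y: payoffs [0, 3, 0] → best response B (payoff 3)
  P1 vs Z: payoffs [4, 0, 0] → best response A (payoff 4)
  P2 vs A: payoffs [3, 3, 2] → best response X/Y (payoff 3)
  P2 vs B: payoffs [4, 1, 1] → best response X (payoff 4)
  P2 vs C: payoffs [1, 4, 3] → best response Y (payoff 4)
Mutual best responses: (A,X), (B,X) → Nash equilibria.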